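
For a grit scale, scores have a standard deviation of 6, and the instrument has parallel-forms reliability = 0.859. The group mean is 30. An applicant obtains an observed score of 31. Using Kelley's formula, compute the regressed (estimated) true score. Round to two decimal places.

30.86

T̂ = r·X + (1 − r)·M = 0.859×31 + 0.141×30 = 26.629 + 4.230 ≃ 30.859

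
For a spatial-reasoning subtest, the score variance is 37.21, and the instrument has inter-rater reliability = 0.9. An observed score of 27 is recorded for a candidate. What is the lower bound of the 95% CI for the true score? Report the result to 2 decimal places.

23.22

σ = 37.21^(1/2) = 6.100
SEM = 6.100 · √(1 − 0.900) = 6.100 · √0.100 ≈ 6.100 · 0.316 ≈ 1.929
Margin = 1.96 · 1.929 ≈ 3.781
Lower bound: 27 − 3.781 = 23.219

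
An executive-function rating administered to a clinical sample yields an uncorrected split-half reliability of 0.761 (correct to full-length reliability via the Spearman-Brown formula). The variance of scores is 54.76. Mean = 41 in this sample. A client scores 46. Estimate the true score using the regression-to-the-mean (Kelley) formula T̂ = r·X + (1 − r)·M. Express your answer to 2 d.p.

Spearman-Brown: r = 2(0.761) / (1 + 0.761) = 1.5220 / 1.7610 ≈ 0.8643
T̂ = 0.8643(46) + 0.1357(41) ≈ 45.3214

45.32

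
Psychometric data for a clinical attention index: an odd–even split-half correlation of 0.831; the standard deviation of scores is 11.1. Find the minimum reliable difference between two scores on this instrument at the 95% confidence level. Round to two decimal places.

Spearman-Brown: r = 2(0.831) / (1 + 0.831) = 1.6620 / 1.8310 ≃ 0.9077
The standard error of measurement is 11.1000×√(1 − 0.9077) ≃ 11.1000×0.3038 ≃ 3.3723.
SE_diff = SEM × √2 ≃ 3.3723 × 1.4142 ≃ 4.7691
Smallest detectable difference = 1.96×4.7691 ≃ 9.3475

9.35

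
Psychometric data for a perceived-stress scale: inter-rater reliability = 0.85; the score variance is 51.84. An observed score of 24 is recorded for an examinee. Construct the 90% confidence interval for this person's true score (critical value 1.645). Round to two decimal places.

SD = √51.84 ≈ 7.2000
SEM = 7.2000 × √(1 − 0.8500) = 7.2000 × √0.1500 ≈ 7.2000 × 0.3873 ≈ 2.7885
Margin = 1.645 × 2.7885 ≈ 4.5872
CI = 24 ± 4.5872 → [19.4128, 28.5872]

[19.41, 28.59]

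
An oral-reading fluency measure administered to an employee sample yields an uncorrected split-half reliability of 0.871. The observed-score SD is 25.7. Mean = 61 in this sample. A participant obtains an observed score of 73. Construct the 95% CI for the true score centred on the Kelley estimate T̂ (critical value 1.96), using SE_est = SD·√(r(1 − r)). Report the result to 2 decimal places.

Full-length reliability (Spearman-Brown) = 2(0.871)/(1+0.871) ≈ 0.931
Estimated true score = 0.931×73 + (1 − 0.931)×61 ≈ 72.173
SE_est = 25.700·√[r(1 − r)] ≈ 6.511
CI = 72.173 ± 1.96 × 6.511 → [59.410, 84.935]

[59.41, 84.94]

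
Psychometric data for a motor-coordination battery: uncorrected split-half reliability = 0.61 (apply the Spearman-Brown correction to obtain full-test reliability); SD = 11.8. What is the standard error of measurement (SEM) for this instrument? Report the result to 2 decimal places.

Full-length reliability (Spearman-Brown) = 2(0.61)/(1+0.61) ≃ 0.758
SEM = 11.800 * √(1 − 0.758) = 11.800 * √0.242 ≃ 11.800 * 0.492 ≃ 5.808

5.81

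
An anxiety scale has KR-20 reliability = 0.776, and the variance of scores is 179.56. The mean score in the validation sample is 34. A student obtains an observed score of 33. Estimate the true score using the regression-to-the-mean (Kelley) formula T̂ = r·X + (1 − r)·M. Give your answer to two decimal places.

33.22

T̂ = 0.776(33) + 0.224(34) ≈ 33.224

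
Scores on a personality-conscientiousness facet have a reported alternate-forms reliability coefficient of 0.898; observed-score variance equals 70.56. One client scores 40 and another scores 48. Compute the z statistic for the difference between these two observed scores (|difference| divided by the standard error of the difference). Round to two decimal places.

σ = 70.56^(1/2) = 8.400
SEM = 8.400·√(1 − 0.898) ≃ 2.683
Standard error of the difference = 2.683·√2 ≃ 3.794
z = 8 / 3.794 ≃ 2.109

2.11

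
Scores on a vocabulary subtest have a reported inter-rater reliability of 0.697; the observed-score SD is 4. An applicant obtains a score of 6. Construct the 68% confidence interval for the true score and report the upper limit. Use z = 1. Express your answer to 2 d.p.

The standard error of measurement is 4.000*√(1 − 0.697) ≈ 4.000*0.550 ≈ 2.202.
1 * SEM ≈ 2.202
Upper limit = 6 + 2.202 ≈ 8.202

8.20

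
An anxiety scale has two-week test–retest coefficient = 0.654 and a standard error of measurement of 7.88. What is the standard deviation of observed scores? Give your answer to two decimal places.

SD = SEM / √(1 − r) = 7.88 / √0.346 ≈ 7.88 / 0.588 ≈ 13.396

13.40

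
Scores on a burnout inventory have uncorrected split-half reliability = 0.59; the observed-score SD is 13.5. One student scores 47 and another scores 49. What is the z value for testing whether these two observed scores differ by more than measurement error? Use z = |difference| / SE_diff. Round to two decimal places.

0.21

r_full = 2·0.59 / (1 + 0.59) ≈ 0.74214
SEM = 13.50000 × √(1 − 0.74214) = 13.50000 × √0.25786 ≈ 13.50000 × 0.50780 ≈ 6.85531
Standard error of the difference = 6.85531·√2 ≈ 9.69487
z = 2 / 9.69487 ≈ 0.20629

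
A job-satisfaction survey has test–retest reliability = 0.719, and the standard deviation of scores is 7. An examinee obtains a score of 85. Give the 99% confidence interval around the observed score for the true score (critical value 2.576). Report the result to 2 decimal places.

SEM = 7.000 · √(1 − 0.719) = 7.000 · √0.281 ≈ 7.000 · 0.530 ≈ 3.711
Margin = 2.576 · 3.711 ≈ 9.559
Interval: (75.441, 94.559)

[75.44, 94.56]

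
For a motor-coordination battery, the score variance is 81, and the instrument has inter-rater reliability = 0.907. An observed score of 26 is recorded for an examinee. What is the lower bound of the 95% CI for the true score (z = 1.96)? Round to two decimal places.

σ = 81^(1/2) = 9.000
SEM = 9.000·√(1 − 0.907) ≈ 2.745
1.96 · SEM ≈ 5.379
Lower limit = 26 − 5.379 ≈ 20.621

20.62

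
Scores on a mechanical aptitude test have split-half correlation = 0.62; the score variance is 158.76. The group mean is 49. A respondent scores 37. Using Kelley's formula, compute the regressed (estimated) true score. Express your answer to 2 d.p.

Full-length reliability (Spearman-Brown) = 2(0.62)/(1+0.62) ≈ 0.7654
T̂ = 0.7654(37) + 0.2346(49) ≈ 39.8148

39.81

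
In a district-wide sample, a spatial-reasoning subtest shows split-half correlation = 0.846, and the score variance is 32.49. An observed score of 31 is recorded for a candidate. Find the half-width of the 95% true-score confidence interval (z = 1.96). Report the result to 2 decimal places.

3.23

SD = √32.49 ≈ 5.700
Full-length reliability (Spearman-Brown) = 2(0.846)/(1+0.846) ≈ 0.917
SEM = 5.700 · √(1 − 0.917) = 5.700 · √0.083 ≈ 5.700 · 0.289 ≈ 1.646
Margin = 1.96 · 1.646 ≈ 3.227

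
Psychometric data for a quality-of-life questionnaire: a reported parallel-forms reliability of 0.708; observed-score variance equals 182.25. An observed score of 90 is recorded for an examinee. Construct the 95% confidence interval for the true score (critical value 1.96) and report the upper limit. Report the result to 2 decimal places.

104.30

SD = √182.25 = 13.50000
SEM = 13.50000 · √(1 − 0.70800) = 13.50000 · √0.29200 ≈ 13.50000 · 0.54037 ≈ 7.29500
1.96 · SEM ≈ 14.29820
Upper bound: 90 + 14.29820 = 104.29820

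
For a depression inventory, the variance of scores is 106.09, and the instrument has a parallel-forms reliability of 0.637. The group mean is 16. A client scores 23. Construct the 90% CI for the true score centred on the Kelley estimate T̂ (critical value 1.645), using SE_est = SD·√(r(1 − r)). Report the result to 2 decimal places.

[12.31, 28.61]

SD = √106.09 = 10.3000
Estimated true score = 0.6370·23 + (1 − 0.6370)·16 ≈ 20.4590
SE_est = SD · √(r(1 − r)) = 10.3000 · √0.2312 ≈ 10.3000 · 0.4809 ≈ 4.9529
CI = 20.4590 ± 1.645 · 4.9529 → [12.3115, 28.6065]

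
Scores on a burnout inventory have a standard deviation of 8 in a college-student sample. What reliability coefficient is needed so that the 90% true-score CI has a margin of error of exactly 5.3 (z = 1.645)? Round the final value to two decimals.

Required SEM = 5.3 / 1.645 ≈ 3.2219
r = 1 − (SEM / SD)² = 1 − (3.2219 / 8)² ≈ 1 − 0.1622 ≈ 0.8378

0.84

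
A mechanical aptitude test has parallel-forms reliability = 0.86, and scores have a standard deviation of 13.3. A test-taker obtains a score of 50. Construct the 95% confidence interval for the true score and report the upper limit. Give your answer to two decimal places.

59.75

SEM = 13.300 × √(1 − 0.860) = 13.300 × √0.140 ≈ 13.300 × 0.374 ≈ 4.976
1.96 × SEM ≈ 9.754
Upper limit = 50 + 9.754 ≈ 59.754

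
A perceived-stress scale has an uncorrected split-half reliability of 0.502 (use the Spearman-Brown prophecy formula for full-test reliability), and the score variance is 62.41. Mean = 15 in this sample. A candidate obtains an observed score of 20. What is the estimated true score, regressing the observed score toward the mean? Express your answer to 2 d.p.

Spearman-Brown: r = 2(0.502) / (1 + 0.502) = 1.00400 / 1.50200 ≈ 0.66844
Estimated true score = 0.66844×20 + (1 − 0.66844)×15 ≈ 18.34221

18.34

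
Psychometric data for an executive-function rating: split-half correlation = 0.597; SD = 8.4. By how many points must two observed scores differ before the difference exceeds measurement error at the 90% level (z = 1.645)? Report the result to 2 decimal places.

Spearman-Brown: r = 2(0.597) / (1 + 0.597) = 1.1940 / 1.5970 ≈ 0.7477
SEM = 8.4000 * √(1 − 0.7477) = 8.4000 * √0.2523 ≈ 8.4000 * 0.5023 ≈ 4.2197
SE_diff = SEM * √2 ≈ 4.2197 * 1.4142 ≈ 5.9675
Smallest detectable difference = 1.645*5.9675 ≈ 9.8166

9.82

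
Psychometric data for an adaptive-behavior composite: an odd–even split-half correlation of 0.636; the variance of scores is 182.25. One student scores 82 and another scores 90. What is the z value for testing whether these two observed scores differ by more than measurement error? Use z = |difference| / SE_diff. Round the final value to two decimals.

0.89

σ = 182.25^(1/2) = 13.500
Spearman-Brown: r = 2(0.636) / (1 + 0.636) = 1.272 / 1.636 ≃ 0.778
SEM = 13.500×√(1 − 0.778) ≃ 6.368
SE_diff = √2 × SEM ≃ 9.005
z = 8 / 9.005 ≃ 0.888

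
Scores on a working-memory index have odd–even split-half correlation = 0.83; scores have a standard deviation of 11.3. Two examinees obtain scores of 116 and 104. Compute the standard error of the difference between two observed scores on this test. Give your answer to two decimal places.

Full-length reliability (Spearman-Brown) = 2(0.83)/(1+0.83) ≈ 0.90710
SEM = 11.30000 × √(1 − 0.90710) = 11.30000 × √0.09290 ≈ 11.30000 × 0.30479 ≈ 3.44411
SE_diff = √2 × SEM ≈ 4.87071

4.87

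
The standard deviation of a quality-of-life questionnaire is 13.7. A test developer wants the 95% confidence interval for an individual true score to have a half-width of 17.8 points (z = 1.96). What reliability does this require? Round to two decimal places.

SEM needed = half-width / z = 17.8/1.96 ≃ 9.0816
r = 1 − (SEM / SD)² = 1 − (9.0816 / 13.7)² ≃ 1 − 0.4394 ≃ 0.5606

0.56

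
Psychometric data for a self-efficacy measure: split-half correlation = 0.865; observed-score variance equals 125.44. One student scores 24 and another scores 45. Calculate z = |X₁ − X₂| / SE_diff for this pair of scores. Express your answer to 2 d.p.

SD = √125.44 ≃ 11.200
r_full = 2·0.865 / (1 + 0.865) ≃ 0.928
SEM = 11.200 × √(1 − 0.928) = 11.200 × √0.072 ≃ 11.200 × 0.269 ≃ 3.013
SE_diff = √2 × SEM ≃ 4.261
z = 21 / 4.261 ≃ 4.928

4.93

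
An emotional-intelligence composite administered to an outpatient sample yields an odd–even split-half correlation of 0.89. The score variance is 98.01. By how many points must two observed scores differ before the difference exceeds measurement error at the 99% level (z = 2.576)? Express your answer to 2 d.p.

SD = √98.01 ≃ 9.9000
Spearman-Brown: r = 2(0.89) / (1 + 0.89) = 1.7800 / 1.8900 ≃ 0.9418
SEM = 9.9000 · √(1 − 0.9418) = 9.9000 · √0.0582 ≃ 9.9000 · 0.2412 ≃ 2.3884
SE_diff = SEM · √2 ≃ 2.3884 · 1.4142 ≃ 3.3777
Smallest detectable difference = 2.576·3.3777 ≃ 8.7008

8.70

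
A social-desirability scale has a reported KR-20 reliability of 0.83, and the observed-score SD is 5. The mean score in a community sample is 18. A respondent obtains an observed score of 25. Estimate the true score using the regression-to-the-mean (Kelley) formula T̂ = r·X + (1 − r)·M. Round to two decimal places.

T̂ = 0.830(25) + 0.170(18) ≈ 23.810

23.81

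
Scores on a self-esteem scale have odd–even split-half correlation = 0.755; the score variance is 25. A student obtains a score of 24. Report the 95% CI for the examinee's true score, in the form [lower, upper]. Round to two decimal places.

[20.34, 27.66]

SD = √25 = 5.000
Full-length reliability (Spearman-Brown) = 2(0.755)/(1+0.755) ≃ 0.860
SEM = 5.000 * √(1 − 0.860) = 5.000 * √0.140 ≃ 5.000 * 0.374 ≃ 1.868
Half-width = 1.96*1.868 ≃ 3.662
Interval: (20.338, 27.662)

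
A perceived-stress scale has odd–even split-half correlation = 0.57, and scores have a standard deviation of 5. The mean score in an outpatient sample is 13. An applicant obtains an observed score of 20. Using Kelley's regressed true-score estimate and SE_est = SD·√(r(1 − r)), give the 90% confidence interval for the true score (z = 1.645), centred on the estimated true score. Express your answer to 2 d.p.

Full-length reliability (Spearman-Brown) = 2(0.57)/(1+0.57) ≈ 0.72611
Estimated true score = 0.72611×20 + (1 − 0.72611)×13 ≈ 18.08280
SE_est = 5.00000×√(0.72611×0.27389) ≈ 2.22975
90% CI: 18.08280 ± 3.66795 ≈ (14.41486, 21.75075)

[14.41, 21.75]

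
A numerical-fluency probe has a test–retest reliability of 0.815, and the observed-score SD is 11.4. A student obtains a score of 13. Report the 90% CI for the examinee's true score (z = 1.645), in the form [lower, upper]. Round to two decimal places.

[4.93, 21.07]

SEM = 11.400 * √(1 − 0.815) = 11.400 * √0.185 ≃ 11.400 * 0.430 ≃ 4.903
Half-width = 1.645*4.903 ≃ 8.066
CI = 13 ± 8.066 → [4.934, 21.066]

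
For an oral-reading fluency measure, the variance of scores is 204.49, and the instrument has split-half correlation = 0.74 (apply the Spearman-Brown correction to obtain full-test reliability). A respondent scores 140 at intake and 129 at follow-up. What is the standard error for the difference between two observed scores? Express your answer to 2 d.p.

σ = 204.49^(1/2) = 14.30000
Full-length reliability (Spearman-Brown) = 2(0.74)/(1+0.74) ≈ 0.85057
SEM = 14.30000*√(1 − 0.85057) ≈ 5.52775
SE_diff = SEM * √2 ≈ 5.52775 * 1.41421 ≈ 7.81741

7.82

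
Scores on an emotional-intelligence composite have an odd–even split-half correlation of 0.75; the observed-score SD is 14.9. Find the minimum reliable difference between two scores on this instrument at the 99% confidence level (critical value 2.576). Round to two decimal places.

Full-length reliability (Spearman-Brown) = 2(0.75)/(1+0.75) ≈ 0.85714
SEM = 14.90000·√(1 − 0.85714) ≈ 5.63167
SE_diff = SEM · √2 ≈ 5.63167 · 1.41421 ≈ 7.96439
Minimum reliable difference = 2.576 · SE_diff ≈ 2.576 · 7.96439 ≈ 20.51626

20.52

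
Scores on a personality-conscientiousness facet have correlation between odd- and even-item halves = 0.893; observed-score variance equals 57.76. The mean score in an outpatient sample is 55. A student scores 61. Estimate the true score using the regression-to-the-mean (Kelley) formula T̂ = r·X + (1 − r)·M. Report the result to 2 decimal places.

60.66

Spearman-Brown: r = 2(0.893) / (1 + 0.893) = 1.7860 / 1.8930 ≈ 0.9435
T̂ = r·X + (1 − r)·M = 0.9435×61 + 0.0565×55 ≈ 57.5520 + 3.1088 ≈ 60.6609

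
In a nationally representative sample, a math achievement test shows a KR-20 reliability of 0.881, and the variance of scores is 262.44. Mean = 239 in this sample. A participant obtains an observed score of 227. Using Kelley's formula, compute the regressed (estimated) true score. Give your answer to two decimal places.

228.43

T̂ = 0.8810(227) + 0.1190(239) ≈ 228.4280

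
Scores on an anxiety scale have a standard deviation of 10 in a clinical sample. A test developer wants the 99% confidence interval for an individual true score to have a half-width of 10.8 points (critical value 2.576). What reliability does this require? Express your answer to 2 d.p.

0.82

SEM needed = half-width / z = 10.8/2.576 ≈ 4.1925
r = 1 − (SEM / SD)² = 1 − (4.1925 / 10)² ≈ 1 − 0.1758 ≈ 0.8242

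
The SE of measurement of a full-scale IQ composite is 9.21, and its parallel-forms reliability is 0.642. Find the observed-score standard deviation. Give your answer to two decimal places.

SD = 9.21 / √(1 − 0.642) ≈ 15.3928

15.39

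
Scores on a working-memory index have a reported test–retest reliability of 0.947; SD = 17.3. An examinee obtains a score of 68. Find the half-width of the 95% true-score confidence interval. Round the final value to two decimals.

The standard error of measurement is 17.30000*√(1 − 0.94700) ≈ 17.30000*0.23022 ≈ 3.98276.
1.96 * SEM ≈ 7.80621

7.81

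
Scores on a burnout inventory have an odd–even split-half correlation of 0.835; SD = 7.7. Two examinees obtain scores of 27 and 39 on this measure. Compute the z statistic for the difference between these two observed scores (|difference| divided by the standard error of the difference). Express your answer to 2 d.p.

3.67

Full-length reliability (Spearman-Brown) = 2(0.835)/(1+0.835) ≈ 0.91008
SEM = 7.70000 * √(1 − 0.91008) = 7.70000 * √0.08992 ≈ 7.70000 * 0.29986 ≈ 2.30895
SE_diff = SEM * √2 ≈ 2.30895 * 1.41421 ≈ 3.26535
z = 12 / 3.26535 ≈ 3.67495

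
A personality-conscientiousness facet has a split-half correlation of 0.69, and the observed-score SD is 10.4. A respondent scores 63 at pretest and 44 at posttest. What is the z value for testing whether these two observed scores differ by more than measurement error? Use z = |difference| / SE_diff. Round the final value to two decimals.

r_full = 2·0.69 / (1 + 0.69) ≈ 0.817
SEM = 10.400·√(1 − 0.817) ≈ 4.454
SE_diff = SEM · √2 ≈ 4.454 · 1.414 ≈ 6.299
z = 19 / 6.299 ≈ 3.016

3.02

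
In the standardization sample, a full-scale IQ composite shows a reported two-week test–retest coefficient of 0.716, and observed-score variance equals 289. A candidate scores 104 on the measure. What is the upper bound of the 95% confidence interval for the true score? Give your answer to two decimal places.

121.76

SD = √289 ≃ 17.0000
SEM = 17.0000 × √(1 − 0.7160) = 17.0000 × √0.2840 ≃ 17.0000 × 0.5329 ≃ 9.0596
Half-width = 1.96×9.0596 ≃ 17.7568
Upper bound: 104 + 17.7568 = 121.7568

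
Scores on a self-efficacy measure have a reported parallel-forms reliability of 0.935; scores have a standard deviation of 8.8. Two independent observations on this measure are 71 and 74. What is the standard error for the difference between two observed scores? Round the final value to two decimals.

SEM = 8.80000 · √(1 − 0.93500) = 8.80000 · √0.06500 ≃ 8.80000 · 0.25495 ≃ 2.24357
SE_diff = √2 · SEM ≃ 3.17289

3.17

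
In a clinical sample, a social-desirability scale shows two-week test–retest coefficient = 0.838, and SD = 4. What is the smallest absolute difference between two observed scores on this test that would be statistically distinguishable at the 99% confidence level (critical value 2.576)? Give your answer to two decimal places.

SEM = 4.000 * √(1 − 0.838) = 4.000 * √0.162 ≈ 4.000 * 0.402 ≈ 1.610
SE_diff = √2 * SEM ≈ 2.277
Minimum reliable difference = 2.576 * SE_diff ≈ 2.576 * 2.277 ≈ 5.865

5.87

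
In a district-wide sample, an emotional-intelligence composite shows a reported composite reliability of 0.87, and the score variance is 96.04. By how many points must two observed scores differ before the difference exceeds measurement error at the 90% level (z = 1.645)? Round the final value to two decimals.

8.22

σ = 96.04^(1/2) = 9.800
SEM = 9.800 · √(1 − 0.870) = 9.800 · √0.130 ≈ 9.800 · 0.361 ≈ 3.533
Standard error of the difference = 3.533·√2 ≈ 4.997
Minimum reliable difference = 1.645 · SE_diff ≈ 1.645 · 4.997 ≈ 8.220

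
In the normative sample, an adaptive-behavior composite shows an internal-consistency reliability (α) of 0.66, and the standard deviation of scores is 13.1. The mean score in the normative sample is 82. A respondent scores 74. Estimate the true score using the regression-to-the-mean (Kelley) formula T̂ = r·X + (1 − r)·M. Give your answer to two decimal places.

76.72

T̂ = 0.6600(74) + 0.3400(82) ≈ 76.7200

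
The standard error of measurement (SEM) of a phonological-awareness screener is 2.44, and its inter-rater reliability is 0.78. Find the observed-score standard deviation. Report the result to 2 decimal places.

σ = SEM·(1 − r)^(−1/2) ≈ 2.44*2.1320 ≈ 5.2021

5.20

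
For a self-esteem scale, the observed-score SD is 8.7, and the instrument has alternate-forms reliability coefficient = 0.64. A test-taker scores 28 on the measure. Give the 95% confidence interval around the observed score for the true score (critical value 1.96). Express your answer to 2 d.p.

SEM = 8.700 * √(1 − 0.640) = 8.700 * √0.360 ≈ 8.700 * 0.600 ≈ 5.220
Half-width = 1.96*5.220 ≈ 10.231
95% CI: 28 ± 10.231 = [17.769, 38.231]

[17.77, 38.23]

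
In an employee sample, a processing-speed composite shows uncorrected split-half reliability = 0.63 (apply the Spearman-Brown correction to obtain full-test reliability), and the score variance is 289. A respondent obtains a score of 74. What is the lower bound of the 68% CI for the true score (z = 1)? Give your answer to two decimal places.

65.90

σ = 289^(1/2) = 17.0000
Full-length reliability (Spearman-Brown) = 2(0.63)/(1+0.63) ≈ 0.7730
SEM = 17.0000*√(1 − 0.7730) ≈ 8.0995
Margin = 1 * 8.0995 ≈ 8.0995
Lower bound: 74 − 8.0995 = 65.9005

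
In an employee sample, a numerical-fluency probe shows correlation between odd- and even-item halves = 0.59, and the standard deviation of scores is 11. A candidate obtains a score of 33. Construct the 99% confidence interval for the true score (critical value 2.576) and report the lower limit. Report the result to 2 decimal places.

18.61

Spearman-Brown: r = 2(0.59) / (1 + 0.59) = 1.1800 / 1.5900 ≈ 0.7421
SEM = 11.0000 * √(1 − 0.7421) = 11.0000 * √0.2579 ≈ 11.0000 * 0.5078 ≈ 5.5858
Half-width = 2.576*5.5858 ≈ 14.3890
Lower bound: 33 − 14.3890 = 18.6110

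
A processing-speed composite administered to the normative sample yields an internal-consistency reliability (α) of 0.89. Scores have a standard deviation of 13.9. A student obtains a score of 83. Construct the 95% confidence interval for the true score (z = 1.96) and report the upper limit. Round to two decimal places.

92.04

SEM = 13.900 · √(1 − 0.890) = 13.900 · √0.110 ≈ 13.900 · 0.332 ≈ 4.610
Half-width = 1.96·4.610 ≈ 9.036
Upper limit = 83 + 9.036 ≈ 92.036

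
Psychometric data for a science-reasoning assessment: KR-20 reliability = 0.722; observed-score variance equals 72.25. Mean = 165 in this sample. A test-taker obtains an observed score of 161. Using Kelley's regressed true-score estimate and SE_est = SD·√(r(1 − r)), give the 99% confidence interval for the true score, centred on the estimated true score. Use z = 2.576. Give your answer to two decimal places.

[152.30, 171.92]

SD = √72.25 ≃ 8.5000
Estimated true score = 0.7220×161 + (1 − 0.7220)×165 ≃ 162.1120
SE_est = SD × √(r(1 − r)) = 8.5000 × √0.2007 ≃ 8.5000 × 0.4480 ≃ 3.8081
CI = 162.1120 ± 2.576 × 3.8081 → [152.3023, 171.9217]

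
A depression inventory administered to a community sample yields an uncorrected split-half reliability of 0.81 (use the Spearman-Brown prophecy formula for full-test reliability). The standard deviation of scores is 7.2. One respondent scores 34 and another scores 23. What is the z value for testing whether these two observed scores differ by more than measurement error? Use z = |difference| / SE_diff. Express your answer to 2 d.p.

Spearman-Brown: r = 2(0.81) / (1 + 0.81) = 1.6200 / 1.8100 ≈ 0.8950
The standard error of measurement is 7.2000×√(1 − 0.8950) ≈ 7.2000×0.3240 ≈ 2.3328.
SE_diff = SEM × √2 ≈ 2.3328 × 1.4142 ≈ 3.2990
z = 11 / 3.2990 ≈ 3.3343

3.33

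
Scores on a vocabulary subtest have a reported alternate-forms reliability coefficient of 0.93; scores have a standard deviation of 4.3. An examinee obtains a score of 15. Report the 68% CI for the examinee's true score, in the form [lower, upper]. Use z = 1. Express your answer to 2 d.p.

SEM = 4.30000·√(1 − 0.93000) ≈ 1.13767
1 · SEM ≈ 1.13767
CI = 15 ± 1.13767 → [13.86233, 16.13767]

[13.86, 16.14]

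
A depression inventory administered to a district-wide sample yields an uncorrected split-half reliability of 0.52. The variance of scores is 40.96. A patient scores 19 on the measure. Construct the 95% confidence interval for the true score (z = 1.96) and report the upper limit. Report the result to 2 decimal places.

σ = 40.96^(1/2) = 6.40000
Full-length reliability (Spearman-Brown) = 2(0.52)/(1+0.52) ≈ 0.68421
SEM = 6.40000 · √(1 − 0.68421) = 6.40000 · √0.31579 ≈ 6.40000 · 0.56195 ≈ 3.59649
1.96 · SEM ≈ 7.04912
Upper bound: 19 + 7.04912 = 26.04912

26.05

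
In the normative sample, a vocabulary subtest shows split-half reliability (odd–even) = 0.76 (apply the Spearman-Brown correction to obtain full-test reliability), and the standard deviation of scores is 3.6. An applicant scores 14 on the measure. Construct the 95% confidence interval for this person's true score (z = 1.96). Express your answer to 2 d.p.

Full-length reliability (Spearman-Brown) = 2(0.76)/(1+0.76) ≈ 0.864
SEM = 3.600*√(1 − 0.864) ≈ 1.329
1.96 * SEM ≈ 2.606
95% CI: 14 ± 2.606 = [11.394, 16.606]

[11.39, 16.61]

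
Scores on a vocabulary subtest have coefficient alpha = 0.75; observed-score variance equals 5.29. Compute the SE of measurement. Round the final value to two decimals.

1.15

σ = 5.29^(1/2) = 2.3000
SEM = 2.3000 * √(1 − 0.7500) = 2.3000 * √0.2500 ≈ 2.3000 * 0.5000 ≈ 1.1500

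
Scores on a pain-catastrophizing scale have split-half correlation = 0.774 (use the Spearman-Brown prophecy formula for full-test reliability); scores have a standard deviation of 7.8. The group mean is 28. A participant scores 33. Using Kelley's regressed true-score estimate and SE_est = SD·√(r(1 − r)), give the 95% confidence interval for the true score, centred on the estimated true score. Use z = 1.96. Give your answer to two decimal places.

[27.27, 37.46]

Full-length reliability (Spearman-Brown) = 2(0.774)/(1+0.774) ≃ 0.8726
Estimated true score = 0.8726×33 + (1 − 0.8726)×28 ≃ 32.3630
SE_est = 7.8000×√(0.8726×0.1274) ≃ 2.6006
95% CI: 32.3630 ± 5.0973 ≃ (27.2658, 37.4603)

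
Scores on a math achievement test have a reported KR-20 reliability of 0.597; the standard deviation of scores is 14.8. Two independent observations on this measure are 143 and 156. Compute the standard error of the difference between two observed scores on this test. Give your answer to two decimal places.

13.29

SEM = 14.8000 * √(1 − 0.5970) = 14.8000 * √0.4030 ≈ 14.8000 * 0.6348 ≈ 9.3954
SE_diff = √2 * SEM ≈ 13.2871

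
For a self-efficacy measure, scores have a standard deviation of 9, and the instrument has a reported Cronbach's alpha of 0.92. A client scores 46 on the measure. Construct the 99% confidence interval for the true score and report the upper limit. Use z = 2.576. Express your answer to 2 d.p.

SEM = 9.0000 * √(1 − 0.9200) = 9.0000 * √0.0800 ≃ 9.0000 * 0.2828 ≃ 2.5456
2.576 * SEM ≃ 6.5574
Upper bound: 46 + 6.5574 = 52.5574

52.56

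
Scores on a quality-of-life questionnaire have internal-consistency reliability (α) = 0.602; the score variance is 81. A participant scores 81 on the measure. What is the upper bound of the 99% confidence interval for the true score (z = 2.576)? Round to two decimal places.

95.63

σ = 81^(1/2) = 9.00000
SEM = 9.00000×√(1 − 0.60200) ≈ 5.67785
Half-width = 2.576×5.67785 ≈ 14.62615
Upper bound: 81 + 14.62615 = 95.62615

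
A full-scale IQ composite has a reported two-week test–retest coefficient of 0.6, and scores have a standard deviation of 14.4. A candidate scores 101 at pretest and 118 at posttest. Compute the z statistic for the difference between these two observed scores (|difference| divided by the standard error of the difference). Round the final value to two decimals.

SEM = 14.40000 · √(1 − 0.60000) = 14.40000 · √0.40000 ≈ 14.40000 · 0.63246 ≈ 9.10736
SE_diff = SEM · √2 ≈ 9.10736 · 1.41421 ≈ 12.87975
z = 17 / 12.87975 ≈ 1.31990

1.32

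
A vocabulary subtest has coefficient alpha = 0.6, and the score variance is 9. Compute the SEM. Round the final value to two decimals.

1.90

SD = √9 ≈ 3.000
SEM = 3.000 · √(1 − 0.600) = 3.000 · √0.400 ≈ 3.000 · 0.632 ≈ 1.897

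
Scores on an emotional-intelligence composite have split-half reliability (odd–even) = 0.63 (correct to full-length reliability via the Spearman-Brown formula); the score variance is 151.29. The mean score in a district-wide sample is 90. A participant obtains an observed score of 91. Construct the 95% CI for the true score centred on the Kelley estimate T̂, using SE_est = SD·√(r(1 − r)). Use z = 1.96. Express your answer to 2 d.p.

σ = 151.29^(1/2) = 12.300
Full-length reliability (Spearman-Brown) = 2(0.63)/(1+0.63) ≈ 0.773
T̂ = r·X + (1 − r)·M = 0.773×91 + 0.227×90 ≈ 70.344 + 20.429 ≈ 90.773
SE_est = 12.300×√(0.773×0.227) ≈ 5.152
CI = 90.773 ± 1.96 × 5.152 → [80.674, 100.872]

[80.67, 100.87]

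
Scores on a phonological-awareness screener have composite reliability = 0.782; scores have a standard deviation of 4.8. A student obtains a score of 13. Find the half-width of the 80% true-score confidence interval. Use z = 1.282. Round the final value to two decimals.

2.87

SEM = 4.8000 · √(1 − 0.7820) = 4.8000 · √0.2180 ≈ 4.8000 · 0.4669 ≈ 2.2411
Half-width = 1.282·2.2411 ≈ 2.8731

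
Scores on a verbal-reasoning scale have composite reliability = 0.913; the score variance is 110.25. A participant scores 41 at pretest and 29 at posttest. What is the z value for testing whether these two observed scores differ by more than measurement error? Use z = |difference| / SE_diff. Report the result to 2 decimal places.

SD = √110.25 = 10.500
The standard error of measurement is 10.500*√(1 − 0.913) ≈ 10.500*0.295 ≈ 3.097.
Standard error of the difference = 3.097·√2 ≈ 4.380
z = |41 − 29| / 4.380 = 12 / 4.380 ≈ 2.740

2.74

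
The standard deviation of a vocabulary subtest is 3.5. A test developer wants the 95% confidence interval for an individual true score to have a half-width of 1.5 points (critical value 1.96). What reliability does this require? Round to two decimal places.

0.95

SEM needed = half-width / z = 1.5/1.96 ≈ 0.7653
r = 1 − (0.7653/3.5)² ≈ 1 − 0.0478 ≈ 0.9522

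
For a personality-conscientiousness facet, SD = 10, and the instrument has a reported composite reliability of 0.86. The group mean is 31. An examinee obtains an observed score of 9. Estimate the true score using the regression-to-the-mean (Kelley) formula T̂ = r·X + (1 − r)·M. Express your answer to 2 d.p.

12.08

Estimated true score = 0.8600·9 + (1 − 0.8600)·31 ≈ 12.0800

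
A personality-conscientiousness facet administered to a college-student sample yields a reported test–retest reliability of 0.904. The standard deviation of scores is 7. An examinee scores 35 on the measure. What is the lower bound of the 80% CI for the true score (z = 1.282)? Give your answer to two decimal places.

SEM = 7.0000*√(1 − 0.9040) ≈ 2.1689
Margin = 1.282 * 2.1689 ≈ 2.7805
Lower limit = 35 − 2.7805 ≈ 32.2195

32.22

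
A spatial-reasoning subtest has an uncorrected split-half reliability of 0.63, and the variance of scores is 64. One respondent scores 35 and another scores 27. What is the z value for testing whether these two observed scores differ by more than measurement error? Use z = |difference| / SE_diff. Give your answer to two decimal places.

SD = √64 = 8.00000
Spearman-Brown: r = 2(0.63) / (1 + 0.63) = 1.26000 / 1.63000 ≈ 0.77301
The standard error of measurement is 8.00000×√(1 − 0.77301) ≈ 8.00000×0.47644 ≈ 3.81151.
Standard error of the difference = 3.81151·√2 ≈ 5.39029
z = |35 − 27| / 5.39029 = 8 / 5.39029 ≈ 1.48415

1.48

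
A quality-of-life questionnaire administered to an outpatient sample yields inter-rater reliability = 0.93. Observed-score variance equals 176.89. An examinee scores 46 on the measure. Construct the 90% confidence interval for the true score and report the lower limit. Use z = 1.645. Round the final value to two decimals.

σ = 176.89^(1/2) = 13.300
SEM = 13.300 · √(1 − 0.930) = 13.300 · √0.070 ≈ 13.300 · 0.265 ≈ 3.519
1.645 · SEM ≈ 5.789
Lower bound: 46 − 5.789 = 40.211

40.21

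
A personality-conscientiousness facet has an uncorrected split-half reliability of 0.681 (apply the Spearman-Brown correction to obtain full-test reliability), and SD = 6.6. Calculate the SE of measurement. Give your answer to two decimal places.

2.88

Spearman-Brown: r = 2(0.681) / (1 + 0.681) = 1.3620 / 1.6810 ≈ 0.8102
SEM = 6.6000×√(1 − 0.8102) ≈ 2.8751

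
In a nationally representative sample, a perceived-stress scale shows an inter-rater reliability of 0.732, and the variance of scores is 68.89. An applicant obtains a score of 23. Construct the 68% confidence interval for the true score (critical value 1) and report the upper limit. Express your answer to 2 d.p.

SD = √68.89 ≃ 8.3000
SEM = 8.3000*√(1 − 0.7320) ≃ 4.2968
1 * SEM ≃ 4.2968
Upper limit = 23 + 4.2968 ≃ 27.2968

27.30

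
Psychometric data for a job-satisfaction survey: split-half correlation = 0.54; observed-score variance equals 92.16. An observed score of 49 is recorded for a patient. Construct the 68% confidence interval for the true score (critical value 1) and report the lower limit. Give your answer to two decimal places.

43.75

SD = √92.16 ≈ 9.600
Spearman-Brown: r = 2(0.54) / (1 + 0.54) = 1.080 / 1.540 ≈ 0.701
SEM = 9.600×√(1 − 0.701) ≈ 5.247
Half-width = 1×5.247 ≈ 5.247
Lower bound: 49 − 5.247 = 43.753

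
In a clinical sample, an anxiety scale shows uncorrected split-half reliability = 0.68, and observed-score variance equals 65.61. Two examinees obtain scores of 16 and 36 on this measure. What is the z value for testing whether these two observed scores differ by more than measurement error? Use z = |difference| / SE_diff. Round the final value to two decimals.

4.00

SD = √65.61 ≈ 8.100
Full-length reliability (Spearman-Brown) = 2(0.68)/(1+0.68) ≈ 0.810
SEM = 8.100 · √(1 − 0.810) = 8.100 · √0.190 ≈ 8.100 · 0.436 ≈ 3.535
SE_diff = √2 · SEM ≈ 4.999
z = |16 − 36| / 4.999 = 20 / 4.999 ≈ 4.000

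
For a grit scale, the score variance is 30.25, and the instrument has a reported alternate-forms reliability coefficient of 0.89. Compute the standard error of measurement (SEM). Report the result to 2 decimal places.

σ = 30.25^(1/2) = 5.5000
SEM = 5.5000 · √(1 − 0.8900) = 5.5000 · √0.1100 ≈ 5.5000 · 0.3317 ≈ 1.8241

1.82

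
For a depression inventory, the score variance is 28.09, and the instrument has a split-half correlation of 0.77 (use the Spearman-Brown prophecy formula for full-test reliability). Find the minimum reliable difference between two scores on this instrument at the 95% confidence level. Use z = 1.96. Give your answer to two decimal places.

σ = 28.09^(1/2) = 5.3000
r_full = 2·0.77 / (1 + 0.77) ≈ 0.8701
SEM = 5.3000 · √(1 − 0.8701) = 5.3000 · √0.1299 ≈ 5.3000 · 0.3605 ≈ 1.9105
SE_diff = √2 · SEM ≈ 2.7019
Minimum reliable difference = 1.96 · SE_diff ≈ 1.96 · 2.7019 ≈ 5.2957

5.30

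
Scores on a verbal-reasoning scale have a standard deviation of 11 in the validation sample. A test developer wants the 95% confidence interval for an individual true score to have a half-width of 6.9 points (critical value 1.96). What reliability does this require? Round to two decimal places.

Required SEM = 6.9 / 1.96 ≈ 3.5204
r = 1 − (3.5204/11)² ≈ 1 − 0.1024 ≈ 0.8976

0.90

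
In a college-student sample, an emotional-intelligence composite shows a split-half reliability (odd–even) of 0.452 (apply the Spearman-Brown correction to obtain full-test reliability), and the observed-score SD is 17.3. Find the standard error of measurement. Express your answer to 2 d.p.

10.63

r_full = 2·0.452 / (1 + 0.452) ≈ 0.6226
SEM = 17.3000 * √(1 − 0.6226) = 17.3000 * √0.3774 ≈ 17.3000 * 0.6143 ≈ 10.6280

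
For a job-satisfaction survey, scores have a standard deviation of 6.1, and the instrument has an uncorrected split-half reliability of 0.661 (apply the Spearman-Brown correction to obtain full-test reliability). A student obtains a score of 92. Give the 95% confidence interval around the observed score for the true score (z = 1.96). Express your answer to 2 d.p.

Spearman-Brown: r = 2(0.661) / (1 + 0.661) = 1.3220 / 1.6610 ≈ 0.7959
The standard error of measurement is 6.1000·√(1 − 0.7959) ≈ 6.1000·0.4518 ≈ 2.7558.
1.96 · SEM ≈ 5.4013
Interval: (86.5987, 97.4013)

[86.60, 97.40]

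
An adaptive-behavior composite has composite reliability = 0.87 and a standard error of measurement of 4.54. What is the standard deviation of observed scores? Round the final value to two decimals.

σ = SEM·(1 − r)^(−1/2) ≈ 4.54×2.77350 ≈ 12.59169

12.59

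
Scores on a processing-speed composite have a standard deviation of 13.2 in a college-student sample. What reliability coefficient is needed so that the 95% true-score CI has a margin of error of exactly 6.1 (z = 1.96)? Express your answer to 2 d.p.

Required SEM = 6.1 / 1.96 ≃ 3.11224
r = 1 − (SEM / SD)² = 1 − (3.11224 / 13.2)² ≃ 1 − 0.05559 ≃ 0.94441

0.94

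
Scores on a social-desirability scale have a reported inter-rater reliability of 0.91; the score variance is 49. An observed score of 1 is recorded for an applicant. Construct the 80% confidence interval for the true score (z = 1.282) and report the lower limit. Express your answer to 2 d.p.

-1.69

SD = √49 = 7.000
SEM = 7.000*√(1 − 0.910) ≈ 2.100
Half-width = 1.282*2.100 ≈ 2.692
Lower limit = 1 − 2.692 ≈ -1.692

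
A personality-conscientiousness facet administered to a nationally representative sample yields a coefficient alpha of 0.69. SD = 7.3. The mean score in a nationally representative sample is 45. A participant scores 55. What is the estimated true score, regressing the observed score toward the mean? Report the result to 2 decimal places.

51.90

Estimated true score = 0.6900*55 + (1 − 0.6900)*45 ≈ 51.9000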